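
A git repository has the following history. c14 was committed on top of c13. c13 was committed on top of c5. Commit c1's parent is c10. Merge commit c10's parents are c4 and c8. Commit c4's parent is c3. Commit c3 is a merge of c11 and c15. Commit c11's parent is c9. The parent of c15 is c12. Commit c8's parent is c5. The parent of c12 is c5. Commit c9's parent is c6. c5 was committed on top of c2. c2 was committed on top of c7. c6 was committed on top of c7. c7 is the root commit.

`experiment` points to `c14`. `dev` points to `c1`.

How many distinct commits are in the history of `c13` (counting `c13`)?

4

Walking parent pointers from c13: reachable set = {c13, c2, c5, c7}.
That is 4 commits.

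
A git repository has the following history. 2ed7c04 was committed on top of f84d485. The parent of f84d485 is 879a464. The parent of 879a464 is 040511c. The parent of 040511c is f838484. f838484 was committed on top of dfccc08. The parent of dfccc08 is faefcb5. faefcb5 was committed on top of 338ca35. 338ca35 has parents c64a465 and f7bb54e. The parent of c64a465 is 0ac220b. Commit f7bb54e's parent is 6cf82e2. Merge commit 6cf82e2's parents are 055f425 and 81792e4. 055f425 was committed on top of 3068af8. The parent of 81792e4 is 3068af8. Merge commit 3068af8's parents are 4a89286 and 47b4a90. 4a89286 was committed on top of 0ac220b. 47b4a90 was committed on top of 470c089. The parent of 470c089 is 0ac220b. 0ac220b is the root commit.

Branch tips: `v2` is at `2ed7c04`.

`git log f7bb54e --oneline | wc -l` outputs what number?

9

Walking parent pointers from f7bb54e: reachable set = {055f425, 0ac220b, 3068af8, 470c089, 47b4a90, 4a89286, 6cf82e2, 81792e4, f7bb54e}.
That is 9 commits.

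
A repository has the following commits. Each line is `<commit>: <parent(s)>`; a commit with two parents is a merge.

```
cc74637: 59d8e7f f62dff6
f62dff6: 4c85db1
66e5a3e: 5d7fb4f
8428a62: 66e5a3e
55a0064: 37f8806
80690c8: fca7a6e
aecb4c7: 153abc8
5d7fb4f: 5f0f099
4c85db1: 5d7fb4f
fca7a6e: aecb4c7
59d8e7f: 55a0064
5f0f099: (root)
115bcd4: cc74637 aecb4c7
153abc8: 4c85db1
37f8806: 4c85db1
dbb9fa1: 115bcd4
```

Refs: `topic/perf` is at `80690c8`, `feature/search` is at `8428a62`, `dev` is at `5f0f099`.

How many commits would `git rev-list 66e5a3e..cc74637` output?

Reachable from cc74637: {37f8806, 4c85db1, 55a0064, 59d8e7f, 5d7fb4f, 5f0f099, cc74637, f62dff6}.
Reachable from 66e5a3e: {5d7fb4f, 5f0f099, 66e5a3e}.
In cc74637's history but not 66e5a3e's: {37f8806, 4c85db1, 55a0064, 59d8e7f, cc74637, f62dff6} — 6 commits.

6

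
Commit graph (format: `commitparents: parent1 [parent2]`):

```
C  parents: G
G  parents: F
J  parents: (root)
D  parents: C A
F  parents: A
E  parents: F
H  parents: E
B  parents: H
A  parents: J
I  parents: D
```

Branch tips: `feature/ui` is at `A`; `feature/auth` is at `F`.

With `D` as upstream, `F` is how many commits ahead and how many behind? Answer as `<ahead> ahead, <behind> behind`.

0 ahead, 3 behind

Reachable from F: {A, F, J}.
Reachable from D: {A, C, D, F, G, J}.
Only in F's history (ahead): {} — 0.
Only in D's history (behind): {C, D, G} — 3.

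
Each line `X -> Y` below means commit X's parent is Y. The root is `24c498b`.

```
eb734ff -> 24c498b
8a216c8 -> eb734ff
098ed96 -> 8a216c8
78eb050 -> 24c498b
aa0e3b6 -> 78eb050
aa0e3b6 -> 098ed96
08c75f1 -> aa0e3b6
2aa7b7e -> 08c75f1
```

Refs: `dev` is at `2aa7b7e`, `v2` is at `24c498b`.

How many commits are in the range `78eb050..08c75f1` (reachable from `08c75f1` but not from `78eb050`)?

5

Reachable from 08c75f1: {08c75f1, 098ed96, 24c498b, 78eb050, 8a216c8, aa0e3b6, eb734ff}.
Reachable from 78eb050: {24c498b, 78eb050}.
In 08c75f1's history but not 78eb050's: {08c75f1, 098ed96, 8a216c8, aa0e3b6, eb734ff} — 5 commits.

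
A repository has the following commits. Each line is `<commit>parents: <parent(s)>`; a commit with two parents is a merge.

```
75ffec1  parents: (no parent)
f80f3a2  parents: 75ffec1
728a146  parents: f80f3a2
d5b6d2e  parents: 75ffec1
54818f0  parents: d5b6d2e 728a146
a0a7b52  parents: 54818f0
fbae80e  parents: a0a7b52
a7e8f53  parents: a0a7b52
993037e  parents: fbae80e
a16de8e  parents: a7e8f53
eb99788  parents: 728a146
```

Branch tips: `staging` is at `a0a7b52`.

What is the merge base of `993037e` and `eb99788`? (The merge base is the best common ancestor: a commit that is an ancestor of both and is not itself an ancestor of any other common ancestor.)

Ancestors of 993037e: {54818f0, 728a146, 75ffec1, 993037e, a0a7b52, d5b6d2e, f80f3a2, fbae80e}.
Ancestors of eb99788: {728a146, 75ffec1, eb99788, f80f3a2}.
Common ancestors: {728a146, 75ffec1, f80f3a2}.
Among these, 728a146 is not an ancestor of any other common ancestor — it is the merge base.

728a146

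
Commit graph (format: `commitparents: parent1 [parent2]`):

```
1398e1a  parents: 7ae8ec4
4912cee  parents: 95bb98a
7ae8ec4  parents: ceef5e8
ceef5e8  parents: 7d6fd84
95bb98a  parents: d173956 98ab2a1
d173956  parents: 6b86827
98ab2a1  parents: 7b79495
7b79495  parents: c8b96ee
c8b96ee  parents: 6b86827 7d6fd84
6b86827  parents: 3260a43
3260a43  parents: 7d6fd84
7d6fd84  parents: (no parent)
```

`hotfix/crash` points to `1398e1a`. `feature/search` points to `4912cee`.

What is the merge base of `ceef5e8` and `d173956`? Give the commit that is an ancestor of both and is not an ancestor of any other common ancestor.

Ancestors of ceef5e8: {7d6fd84, ceef5e8}.
Ancestors of d173956: {3260a43, 6b86827, 7d6fd84, d173956}.
Common ancestors: {7d6fd84}.
The only common ancestor is 7d6fd84, so it is the merge base.

7d6fd84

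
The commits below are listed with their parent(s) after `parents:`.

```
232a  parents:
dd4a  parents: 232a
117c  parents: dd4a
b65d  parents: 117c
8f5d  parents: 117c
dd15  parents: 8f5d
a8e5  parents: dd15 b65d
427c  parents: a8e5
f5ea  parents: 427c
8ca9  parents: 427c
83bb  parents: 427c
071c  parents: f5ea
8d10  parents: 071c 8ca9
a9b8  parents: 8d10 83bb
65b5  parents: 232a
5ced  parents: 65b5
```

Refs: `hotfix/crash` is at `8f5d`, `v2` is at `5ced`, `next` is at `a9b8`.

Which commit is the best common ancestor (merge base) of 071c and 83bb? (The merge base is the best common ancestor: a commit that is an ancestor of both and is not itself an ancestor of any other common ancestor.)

Ancestors of 071c: {071c, 117c, 232a, 427c, 8f5d, a8e5, b65d, dd15, dd4a, f5ea}.
Ancestors of 83bb: {117c, 232a, 427c, 83bb, 8f5d, a8e5, b65d, dd15, dd4a}.
Common ancestors: {117c, 232a, 427c, 8f5d, a8e5, b65d, dd15, dd4a}.
Among these, 427c is not an ancestor of any other common ancestor — it is the merge base.

427c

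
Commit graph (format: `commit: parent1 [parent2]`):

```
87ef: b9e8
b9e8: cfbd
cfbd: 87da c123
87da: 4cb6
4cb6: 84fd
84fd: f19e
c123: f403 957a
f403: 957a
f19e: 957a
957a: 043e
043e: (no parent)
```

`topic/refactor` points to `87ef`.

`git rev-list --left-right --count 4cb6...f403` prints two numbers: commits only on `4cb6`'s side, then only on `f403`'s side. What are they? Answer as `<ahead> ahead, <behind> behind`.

3 ahead, 1 behind

Reachable from 4cb6: {043e, 4cb6, 84fd, 957a, f19e}.
Reachable from f403: {043e, 957a, f403}.
Only in 4cb6's history (ahead): {4cb6, 84fd, f19e} — 3.
Only in f403's history (behind): {f403} — 1.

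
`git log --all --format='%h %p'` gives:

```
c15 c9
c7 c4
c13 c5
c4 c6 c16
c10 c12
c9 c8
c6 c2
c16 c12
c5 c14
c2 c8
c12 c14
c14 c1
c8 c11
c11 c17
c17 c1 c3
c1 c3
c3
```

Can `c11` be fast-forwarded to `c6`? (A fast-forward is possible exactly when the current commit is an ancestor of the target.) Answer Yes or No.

A fast-forward from c11 to c6 is possible iff c11 is an ancestor of c6.
Ancestors of c6: {c1, c11, c17, c2, c3, c6, c8}.
c11 is among them, so fast-forward is possible.

Yes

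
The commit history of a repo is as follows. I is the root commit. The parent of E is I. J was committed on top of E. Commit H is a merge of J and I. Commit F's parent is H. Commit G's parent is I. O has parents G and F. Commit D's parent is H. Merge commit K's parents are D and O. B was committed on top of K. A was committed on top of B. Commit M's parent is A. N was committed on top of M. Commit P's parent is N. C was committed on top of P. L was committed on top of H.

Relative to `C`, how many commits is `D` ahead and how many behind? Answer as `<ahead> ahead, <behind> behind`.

0 ahead, 10 behind

Reachable from D: {D, E, H, I, J}.
Reachable from C: {A, B, C, D, E, F, G, H, I, J, K, M, N, O, P}.
Only in D's history (ahead): {} — 0.
Only in C's history (behind): {A, B, C, F, G, K, M, N, O, P} — 10.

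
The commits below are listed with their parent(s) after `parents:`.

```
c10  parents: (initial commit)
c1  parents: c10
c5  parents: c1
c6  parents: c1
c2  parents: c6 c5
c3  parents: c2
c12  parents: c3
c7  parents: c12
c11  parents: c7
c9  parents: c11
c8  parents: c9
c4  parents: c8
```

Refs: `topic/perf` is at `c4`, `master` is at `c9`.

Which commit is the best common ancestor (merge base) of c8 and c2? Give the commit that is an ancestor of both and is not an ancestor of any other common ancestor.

Ancestors of c8: {c1, c10, c11, c12, c2, c3, c5, c6, c7, c8, c9}.
Ancestors of c2: {c1, c10, c2, c5, c6}.
Common ancestors: {c1, c10, c2, c5, c6}.
Among these, c2 is not an ancestor of any other common ancestor — it is the merge base.

c2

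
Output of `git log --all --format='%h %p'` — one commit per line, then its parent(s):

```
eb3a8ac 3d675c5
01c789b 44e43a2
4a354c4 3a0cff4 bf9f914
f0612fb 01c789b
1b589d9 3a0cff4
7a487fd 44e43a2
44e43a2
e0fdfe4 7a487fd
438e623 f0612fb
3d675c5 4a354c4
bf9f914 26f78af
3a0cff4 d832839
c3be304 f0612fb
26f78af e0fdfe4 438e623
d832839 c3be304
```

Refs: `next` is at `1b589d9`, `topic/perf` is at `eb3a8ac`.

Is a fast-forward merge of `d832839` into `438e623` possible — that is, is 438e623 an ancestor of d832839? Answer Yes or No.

No

A fast-forward from 438e623 to d832839 is possible iff 438e623 is an ancestor of d832839.
Ancestors of d832839: {01c789b, 44e43a2, c3be304, d832839, f0612fb}.
438e623 is not among them, so fast-forward is not possible.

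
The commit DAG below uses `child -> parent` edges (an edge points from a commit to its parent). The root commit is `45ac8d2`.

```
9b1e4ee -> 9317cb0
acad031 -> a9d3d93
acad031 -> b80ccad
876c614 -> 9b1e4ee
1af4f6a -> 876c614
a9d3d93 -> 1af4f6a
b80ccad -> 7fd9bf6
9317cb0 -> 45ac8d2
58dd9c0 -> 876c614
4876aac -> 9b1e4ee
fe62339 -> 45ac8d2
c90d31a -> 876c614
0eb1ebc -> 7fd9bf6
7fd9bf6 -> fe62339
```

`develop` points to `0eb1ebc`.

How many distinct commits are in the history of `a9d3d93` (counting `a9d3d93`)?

Walking parent pointers from a9d3d93: reachable set = {1af4f6a, 45ac8d2, 876c614, 9317cb0, 9b1e4ee, a9d3d93}.
That is 6 commits.

6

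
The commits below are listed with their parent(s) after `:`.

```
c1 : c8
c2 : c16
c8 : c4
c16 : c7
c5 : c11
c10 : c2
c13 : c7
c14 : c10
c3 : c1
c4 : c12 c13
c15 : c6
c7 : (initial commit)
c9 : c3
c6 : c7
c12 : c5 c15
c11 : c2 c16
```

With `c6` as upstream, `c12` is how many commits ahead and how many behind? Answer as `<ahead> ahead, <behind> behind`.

Reachable from c12: {c11, c12, c15, c16, c2, c5, c6, c7}.
Reachable from c6: {c6, c7}.
Only in c12's history (ahead): {c11, c12, c15, c16, c2, c5} — 6.
Only in c6's history (behind): {} — 0.

6 ahead, 0 behind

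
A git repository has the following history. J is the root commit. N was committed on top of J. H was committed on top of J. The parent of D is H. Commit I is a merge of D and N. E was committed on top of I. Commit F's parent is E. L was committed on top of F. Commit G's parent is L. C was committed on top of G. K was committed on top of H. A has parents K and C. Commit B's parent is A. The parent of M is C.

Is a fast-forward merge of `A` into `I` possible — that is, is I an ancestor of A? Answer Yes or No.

A fast-forward from I to A is possible iff I is an ancestor of A.
Ancestors of A: {A, C, D, E, F, G, H, I, J, K, L, N}.
I is among them, so fast-forward is possible.

Yes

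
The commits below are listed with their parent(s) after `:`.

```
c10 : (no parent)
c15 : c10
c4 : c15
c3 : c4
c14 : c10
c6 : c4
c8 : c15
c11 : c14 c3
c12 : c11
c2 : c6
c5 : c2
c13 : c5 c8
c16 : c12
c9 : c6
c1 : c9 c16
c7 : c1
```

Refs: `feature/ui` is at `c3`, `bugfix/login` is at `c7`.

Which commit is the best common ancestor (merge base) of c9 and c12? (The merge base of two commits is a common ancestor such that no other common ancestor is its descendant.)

c4

Ancestors of c9: {c10, c15, c4, c6, c9}.
Ancestors of c12: {c10, c11, c12, c14, c15, c3, c4}.
Common ancestors: {c10, c15, c4}.
Among these, c4 is not an ancestor of any other common ancestor — it is the merge base.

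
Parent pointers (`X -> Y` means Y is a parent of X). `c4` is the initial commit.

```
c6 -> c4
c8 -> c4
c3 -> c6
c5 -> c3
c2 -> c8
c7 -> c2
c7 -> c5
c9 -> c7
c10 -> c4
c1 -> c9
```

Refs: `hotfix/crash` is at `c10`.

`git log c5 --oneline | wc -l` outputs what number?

Walking parent pointers from c5: reachable set = {c3, c4, c5, c6}.
That is 4 commits.

4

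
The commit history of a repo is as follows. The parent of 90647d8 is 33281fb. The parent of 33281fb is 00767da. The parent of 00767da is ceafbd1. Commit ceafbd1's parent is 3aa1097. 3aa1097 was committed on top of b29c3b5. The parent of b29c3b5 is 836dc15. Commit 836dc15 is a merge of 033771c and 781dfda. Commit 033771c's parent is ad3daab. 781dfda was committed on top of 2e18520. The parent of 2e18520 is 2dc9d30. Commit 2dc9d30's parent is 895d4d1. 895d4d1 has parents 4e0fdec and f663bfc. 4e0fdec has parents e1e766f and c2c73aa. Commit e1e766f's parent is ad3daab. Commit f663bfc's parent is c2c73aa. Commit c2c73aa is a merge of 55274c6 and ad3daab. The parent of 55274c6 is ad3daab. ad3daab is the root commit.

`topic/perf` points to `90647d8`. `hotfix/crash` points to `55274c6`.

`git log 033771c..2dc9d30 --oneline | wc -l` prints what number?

Reachable from 2dc9d30: {2dc9d30, 4e0fdec, 55274c6, 895d4d1, ad3daab, c2c73aa, e1e766f, f663bfc}.
Reachable from 033771c: {033771c, ad3daab}.
In 2dc9d30's history but not 033771c's: {2dc9d30, 4e0fdec, 55274c6, 895d4d1, c2c73aa, e1e766f, f663bfc} — 7 commits.

7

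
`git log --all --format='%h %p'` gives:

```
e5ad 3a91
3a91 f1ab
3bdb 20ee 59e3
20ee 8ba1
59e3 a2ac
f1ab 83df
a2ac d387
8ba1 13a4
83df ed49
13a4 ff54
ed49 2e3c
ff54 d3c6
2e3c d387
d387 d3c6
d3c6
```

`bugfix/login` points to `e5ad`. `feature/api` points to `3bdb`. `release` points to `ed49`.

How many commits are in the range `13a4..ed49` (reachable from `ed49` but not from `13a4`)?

3

Reachable from ed49: {2e3c, d387, d3c6, ed49}.
Reachable from 13a4: {13a4, d3c6, ff54}.
In ed49's history but not 13a4's: {2e3c, d387, ed49} — 3 commits.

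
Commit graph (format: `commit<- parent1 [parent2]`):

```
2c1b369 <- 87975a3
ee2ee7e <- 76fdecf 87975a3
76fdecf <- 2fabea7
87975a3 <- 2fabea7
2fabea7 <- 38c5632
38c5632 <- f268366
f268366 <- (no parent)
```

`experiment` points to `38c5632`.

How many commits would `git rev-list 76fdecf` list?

Walking parent pointers from 76fdecf: reachable set = {2fabea7, 38c5632, 76fdecf, f268366}.
That is 4 commits.

4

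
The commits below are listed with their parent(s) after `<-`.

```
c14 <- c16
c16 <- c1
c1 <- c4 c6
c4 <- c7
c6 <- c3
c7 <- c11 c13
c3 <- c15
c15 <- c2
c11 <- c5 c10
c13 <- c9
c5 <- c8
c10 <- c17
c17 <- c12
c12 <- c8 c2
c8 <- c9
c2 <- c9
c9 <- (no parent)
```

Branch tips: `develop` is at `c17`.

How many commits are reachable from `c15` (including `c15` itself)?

3

Walking parent pointers from c15: reachable set = {c15, c2, c9}.
That is 3 commits.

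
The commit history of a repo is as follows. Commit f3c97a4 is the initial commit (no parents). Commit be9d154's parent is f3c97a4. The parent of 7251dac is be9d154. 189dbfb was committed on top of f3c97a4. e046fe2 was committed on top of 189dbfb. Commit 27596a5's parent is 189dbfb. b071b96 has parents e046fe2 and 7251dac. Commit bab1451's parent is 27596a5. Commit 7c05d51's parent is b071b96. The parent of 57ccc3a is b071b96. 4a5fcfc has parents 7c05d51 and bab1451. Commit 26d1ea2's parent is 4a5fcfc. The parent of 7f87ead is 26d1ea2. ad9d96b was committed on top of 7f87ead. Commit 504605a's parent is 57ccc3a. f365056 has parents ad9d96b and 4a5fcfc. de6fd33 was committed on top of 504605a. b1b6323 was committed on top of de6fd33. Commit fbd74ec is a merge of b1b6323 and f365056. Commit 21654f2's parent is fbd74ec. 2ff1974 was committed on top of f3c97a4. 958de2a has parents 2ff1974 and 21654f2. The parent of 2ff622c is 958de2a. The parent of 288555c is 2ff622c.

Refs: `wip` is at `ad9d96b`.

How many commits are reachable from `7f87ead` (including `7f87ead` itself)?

Walking parent pointers from 7f87ead: reachable set = {189dbfb, 26d1ea2, 27596a5, 4a5fcfc, 7251dac, 7c05d51, 7f87ead, b071b96, bab1451, be9d154, e046fe2, f3c97a4}.
That is 12 commits.

12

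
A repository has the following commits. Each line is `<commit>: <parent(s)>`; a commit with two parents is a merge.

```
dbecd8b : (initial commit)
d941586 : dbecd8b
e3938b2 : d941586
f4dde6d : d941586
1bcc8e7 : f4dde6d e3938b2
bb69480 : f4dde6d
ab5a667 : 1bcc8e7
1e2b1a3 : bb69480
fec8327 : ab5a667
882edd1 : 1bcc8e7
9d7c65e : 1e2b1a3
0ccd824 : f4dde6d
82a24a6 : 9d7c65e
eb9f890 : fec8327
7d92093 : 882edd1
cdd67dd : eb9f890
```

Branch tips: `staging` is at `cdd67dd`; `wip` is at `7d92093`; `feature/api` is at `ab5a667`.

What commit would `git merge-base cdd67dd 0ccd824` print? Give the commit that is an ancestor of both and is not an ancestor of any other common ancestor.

f4dde6d

Ancestors of cdd67dd: {1bcc8e7, ab5a667, cdd67dd, d941586, dbecd8b, e3938b2, eb9f890, f4dde6d, fec8327}.
Ancestors of 0ccd824: {0ccd824, d941586, dbecd8b, f4dde6d}.
Common ancestors: {d941586, dbecd8b, f4dde6d}.
Among these, f4dde6d is not an ancestor of any other common ancestor — it is the merge base.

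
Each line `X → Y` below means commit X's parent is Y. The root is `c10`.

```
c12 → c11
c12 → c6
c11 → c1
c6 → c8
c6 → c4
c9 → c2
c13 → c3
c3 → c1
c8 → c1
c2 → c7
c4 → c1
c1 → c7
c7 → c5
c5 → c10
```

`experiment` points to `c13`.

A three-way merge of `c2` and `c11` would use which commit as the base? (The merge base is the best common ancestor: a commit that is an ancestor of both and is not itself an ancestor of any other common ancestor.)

Ancestors of c2: {c10, c2, c5, c7}.
Ancestors of c11: {c1, c10, c11, c5, c7}.
Common ancestors: {c10, c5, c7}.
Among these, c7 is not an ancestor of any other common ancestor — it is the merge base.

c7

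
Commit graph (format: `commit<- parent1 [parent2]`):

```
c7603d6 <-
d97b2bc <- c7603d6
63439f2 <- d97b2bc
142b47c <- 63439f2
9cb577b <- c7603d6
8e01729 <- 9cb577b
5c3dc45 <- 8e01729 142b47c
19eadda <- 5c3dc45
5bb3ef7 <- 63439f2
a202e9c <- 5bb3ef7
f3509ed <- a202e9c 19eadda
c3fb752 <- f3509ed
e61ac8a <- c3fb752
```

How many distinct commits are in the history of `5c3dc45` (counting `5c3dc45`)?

7

Walking parent pointers from 5c3dc45: reachable set = {142b47c, 5c3dc45, 63439f2, 8e01729, 9cb577b, c7603d6, d97b2bc}.
That is 7 commits.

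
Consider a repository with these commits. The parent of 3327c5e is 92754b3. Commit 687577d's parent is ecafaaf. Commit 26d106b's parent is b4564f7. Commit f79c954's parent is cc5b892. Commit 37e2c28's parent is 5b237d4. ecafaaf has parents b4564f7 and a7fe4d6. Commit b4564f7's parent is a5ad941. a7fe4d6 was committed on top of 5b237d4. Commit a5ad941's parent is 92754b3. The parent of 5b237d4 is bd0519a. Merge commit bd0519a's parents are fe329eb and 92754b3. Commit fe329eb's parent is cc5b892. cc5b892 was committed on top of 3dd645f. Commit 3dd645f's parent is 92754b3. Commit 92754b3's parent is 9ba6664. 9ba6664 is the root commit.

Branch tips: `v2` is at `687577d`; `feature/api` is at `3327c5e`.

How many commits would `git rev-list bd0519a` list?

6

Walking parent pointers from bd0519a: reachable set = {3dd645f, 92754b3, 9ba6664, bd0519a, cc5b892, fe329eb}.
That is 6 commits.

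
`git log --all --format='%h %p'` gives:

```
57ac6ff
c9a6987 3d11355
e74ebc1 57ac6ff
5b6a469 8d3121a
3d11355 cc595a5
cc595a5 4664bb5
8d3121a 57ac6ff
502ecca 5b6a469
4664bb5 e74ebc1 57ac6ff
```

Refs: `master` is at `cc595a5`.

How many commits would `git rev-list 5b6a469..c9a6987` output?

Reachable from c9a6987: {3d11355, 4664bb5, 57ac6ff, c9a6987, cc595a5, e74ebc1}.
Reachable from 5b6a469: {57ac6ff, 5b6a469, 8d3121a}.
In c9a6987's history but not 5b6a469's: {3d11355, 4664bb5, c9a6987, cc595a5, e74ebc1} — 5 commits.

5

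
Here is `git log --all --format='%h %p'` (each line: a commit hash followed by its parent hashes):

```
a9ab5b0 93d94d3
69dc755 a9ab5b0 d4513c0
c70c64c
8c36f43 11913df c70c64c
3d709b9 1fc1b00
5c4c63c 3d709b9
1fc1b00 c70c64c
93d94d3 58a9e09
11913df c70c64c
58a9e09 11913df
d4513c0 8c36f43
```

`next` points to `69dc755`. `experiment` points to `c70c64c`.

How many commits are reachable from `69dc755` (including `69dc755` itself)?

8

Walking parent pointers from 69dc755: reachable set = {11913df, 58a9e09, 69dc755, 8c36f43, 93d94d3, a9ab5b0, c70c64c, d4513c0}.
That is 8 commits.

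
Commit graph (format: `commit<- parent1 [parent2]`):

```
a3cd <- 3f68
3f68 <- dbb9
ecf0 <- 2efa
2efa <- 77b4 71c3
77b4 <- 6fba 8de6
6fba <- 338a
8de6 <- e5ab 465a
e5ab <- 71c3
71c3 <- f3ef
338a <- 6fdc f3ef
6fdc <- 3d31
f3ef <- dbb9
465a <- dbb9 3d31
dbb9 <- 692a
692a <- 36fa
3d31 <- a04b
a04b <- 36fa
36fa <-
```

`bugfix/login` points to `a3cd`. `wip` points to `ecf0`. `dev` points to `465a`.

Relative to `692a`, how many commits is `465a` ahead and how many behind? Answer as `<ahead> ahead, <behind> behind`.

Reachable from 465a: {36fa, 3d31, 465a, 692a, a04b, dbb9}.
Reachable from 692a: {36fa, 692a}.
Only in 465a's history (ahead): {3d31, 465a, a04b, dbb9} — 4.
Only in 692a's history (behind): {} — 0.

4 ahead, 0 behind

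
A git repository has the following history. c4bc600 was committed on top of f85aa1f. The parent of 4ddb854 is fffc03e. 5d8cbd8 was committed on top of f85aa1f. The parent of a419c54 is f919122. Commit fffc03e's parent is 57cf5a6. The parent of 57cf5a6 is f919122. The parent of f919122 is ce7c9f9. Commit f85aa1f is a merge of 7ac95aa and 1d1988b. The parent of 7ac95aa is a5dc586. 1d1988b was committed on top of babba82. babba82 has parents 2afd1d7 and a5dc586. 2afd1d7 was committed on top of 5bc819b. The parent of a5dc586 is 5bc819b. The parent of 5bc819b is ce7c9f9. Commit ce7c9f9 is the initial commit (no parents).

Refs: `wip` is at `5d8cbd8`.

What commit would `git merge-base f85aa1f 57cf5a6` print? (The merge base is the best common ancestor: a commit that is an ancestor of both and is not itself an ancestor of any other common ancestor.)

Ancestors of f85aa1f: {1d1988b, 2afd1d7, 5bc819b, 7ac95aa, a5dc586, babba82, ce7c9f9, f85aa1f}.
Ancestors of 57cf5a6: {57cf5a6, ce7c9f9, f919122}.
Common ancestors: {ce7c9f9}.
The only common ancestor is ce7c9f9, so it is the merge base.

ce7c9f9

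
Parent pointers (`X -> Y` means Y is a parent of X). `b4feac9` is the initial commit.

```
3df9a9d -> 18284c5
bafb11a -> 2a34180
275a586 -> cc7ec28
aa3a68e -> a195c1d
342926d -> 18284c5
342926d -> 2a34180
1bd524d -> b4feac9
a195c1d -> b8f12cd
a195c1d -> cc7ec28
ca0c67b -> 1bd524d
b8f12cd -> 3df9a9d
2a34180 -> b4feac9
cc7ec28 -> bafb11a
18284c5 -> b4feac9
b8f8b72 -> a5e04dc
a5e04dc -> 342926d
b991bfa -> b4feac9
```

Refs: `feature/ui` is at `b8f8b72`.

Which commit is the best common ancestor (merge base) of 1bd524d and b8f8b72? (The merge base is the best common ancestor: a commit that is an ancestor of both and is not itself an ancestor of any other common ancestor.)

Ancestors of 1bd524d: {1bd524d, b4feac9}.
Ancestors of b8f8b72: {18284c5, 2a34180, 342926d, a5e04dc, b4feac9, b8f8b72}.
Common ancestors: {b4feac9}.
The only common ancestor is b4feac9, so it is the merge base.

b4feac9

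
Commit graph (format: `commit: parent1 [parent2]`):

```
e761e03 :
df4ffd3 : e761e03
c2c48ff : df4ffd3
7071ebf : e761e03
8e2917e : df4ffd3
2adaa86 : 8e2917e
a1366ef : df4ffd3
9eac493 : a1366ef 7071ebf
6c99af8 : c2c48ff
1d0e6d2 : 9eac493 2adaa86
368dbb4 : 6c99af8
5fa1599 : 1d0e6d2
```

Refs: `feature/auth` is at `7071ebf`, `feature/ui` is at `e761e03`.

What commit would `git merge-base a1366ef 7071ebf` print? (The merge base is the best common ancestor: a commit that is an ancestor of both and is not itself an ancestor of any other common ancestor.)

e761e03

Ancestors of a1366ef: {a1366ef, df4ffd3, e761e03}.
Ancestors of 7071ebf: {7071ebf, e761e03}.
Common ancestors: {e761e03}.
The only common ancestor is e761e03, so it is the merge base.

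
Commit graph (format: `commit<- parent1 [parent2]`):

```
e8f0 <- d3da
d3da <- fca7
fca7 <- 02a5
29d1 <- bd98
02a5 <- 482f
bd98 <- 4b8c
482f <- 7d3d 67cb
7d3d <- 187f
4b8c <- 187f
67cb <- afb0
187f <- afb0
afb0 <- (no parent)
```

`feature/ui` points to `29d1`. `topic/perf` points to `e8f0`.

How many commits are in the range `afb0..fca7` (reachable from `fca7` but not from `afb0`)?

6

Reachable from fca7: {02a5, 187f, 482f, 67cb, 7d3d, afb0, fca7}.
Reachable from afb0: {afb0}.
In fca7's history but not afb0's: {02a5, 187f, 482f, 67cb, 7d3d, fca7} — 6 commits.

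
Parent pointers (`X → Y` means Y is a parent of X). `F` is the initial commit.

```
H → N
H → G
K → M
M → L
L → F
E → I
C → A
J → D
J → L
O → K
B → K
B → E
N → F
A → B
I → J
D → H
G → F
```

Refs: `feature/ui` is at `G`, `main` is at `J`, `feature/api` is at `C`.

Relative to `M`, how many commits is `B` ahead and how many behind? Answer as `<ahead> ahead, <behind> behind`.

Reachable from B: {B, D, E, F, G, H, I, J, K, L, M, N}.
Reachable from M: {F, L, M}.
Only in B's history (ahead): {B, D, E, G, H, I, J, K, N} — 9.
Only in M's history (behind): {} — 0.

9 ahead, 0 behind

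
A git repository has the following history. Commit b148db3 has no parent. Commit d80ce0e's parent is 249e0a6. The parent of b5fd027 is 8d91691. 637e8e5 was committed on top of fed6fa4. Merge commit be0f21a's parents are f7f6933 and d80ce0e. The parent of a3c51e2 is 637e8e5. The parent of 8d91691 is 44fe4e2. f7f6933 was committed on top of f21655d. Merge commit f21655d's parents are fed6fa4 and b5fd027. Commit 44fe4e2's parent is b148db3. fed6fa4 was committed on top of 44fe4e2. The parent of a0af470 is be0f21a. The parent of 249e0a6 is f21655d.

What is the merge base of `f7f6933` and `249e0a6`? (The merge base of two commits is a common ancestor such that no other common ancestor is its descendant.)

f21655d

Ancestors of f7f6933: {44fe4e2, 8d91691, b148db3, b5fd027, f21655d, f7f6933, fed6fa4}.
Ancestors of 249e0a6: {249e0a6, 44fe4e2, 8d91691, b148db3, b5fd027, f21655d, fed6fa4}.
Common ancestors: {44fe4e2, 8d91691, b148db3, b5fd027, f21655d, fed6fa4}.
Among these, f21655d is not an ancestor of any other common ancestor — it is the merge base.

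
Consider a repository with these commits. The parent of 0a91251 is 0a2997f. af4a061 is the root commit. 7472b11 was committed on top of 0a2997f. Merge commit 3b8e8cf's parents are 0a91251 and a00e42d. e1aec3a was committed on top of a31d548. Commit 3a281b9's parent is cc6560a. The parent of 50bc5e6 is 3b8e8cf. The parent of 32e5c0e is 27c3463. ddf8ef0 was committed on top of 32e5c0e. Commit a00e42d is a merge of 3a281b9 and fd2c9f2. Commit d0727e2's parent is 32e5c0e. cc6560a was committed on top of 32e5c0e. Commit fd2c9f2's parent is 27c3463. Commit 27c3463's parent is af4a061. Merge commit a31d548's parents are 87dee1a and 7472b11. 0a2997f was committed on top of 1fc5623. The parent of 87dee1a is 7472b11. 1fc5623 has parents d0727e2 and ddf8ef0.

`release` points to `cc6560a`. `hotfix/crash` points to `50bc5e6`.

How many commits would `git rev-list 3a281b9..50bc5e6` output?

9

Reachable from 50bc5e6: {0a2997f, 0a91251, 1fc5623, 27c3463, 32e5c0e, 3a281b9, 3b8e8cf, 50bc5e6, a00e42d, af4a061, cc6560a, d0727e2, ddf8ef0, fd2c9f2}.
Reachable from 3a281b9: {27c3463, 32e5c0e, 3a281b9, af4a061, cc6560a}.
In 50bc5e6's history but not 3a281b9's: {0a2997f, 0a91251, 1fc5623, 3b8e8cf, 50bc5e6, a00e42d, d0727e2, ddf8ef0, fd2c9f2} — 9 commits.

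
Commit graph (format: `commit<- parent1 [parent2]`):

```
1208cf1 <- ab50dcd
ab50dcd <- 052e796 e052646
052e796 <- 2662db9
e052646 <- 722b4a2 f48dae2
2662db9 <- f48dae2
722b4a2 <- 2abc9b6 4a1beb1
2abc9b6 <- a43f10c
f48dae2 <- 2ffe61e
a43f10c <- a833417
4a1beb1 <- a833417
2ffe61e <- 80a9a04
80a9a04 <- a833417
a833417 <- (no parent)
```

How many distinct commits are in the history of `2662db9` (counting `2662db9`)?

Walking parent pointers from 2662db9: reachable set = {2662db9, 2ffe61e, 80a9a04, a833417, f48dae2}.
That is 5 commits.

5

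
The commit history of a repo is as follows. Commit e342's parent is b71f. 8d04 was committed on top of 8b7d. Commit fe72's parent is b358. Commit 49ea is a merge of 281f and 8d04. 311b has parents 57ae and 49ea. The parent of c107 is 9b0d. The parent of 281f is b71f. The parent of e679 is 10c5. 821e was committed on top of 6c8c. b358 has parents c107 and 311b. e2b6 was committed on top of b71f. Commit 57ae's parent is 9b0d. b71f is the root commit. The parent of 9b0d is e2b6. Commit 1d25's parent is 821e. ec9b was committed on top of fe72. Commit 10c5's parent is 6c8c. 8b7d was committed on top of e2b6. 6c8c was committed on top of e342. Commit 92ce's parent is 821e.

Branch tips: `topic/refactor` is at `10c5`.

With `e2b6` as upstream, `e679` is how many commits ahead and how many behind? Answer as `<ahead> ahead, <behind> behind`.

4 ahead, 1 behind

Reachable from e679: {10c5, 6c8c, b71f, e342, e679}.
Reachable from e2b6: {b71f, e2b6}.
Only in e679's history (ahead): {10c5, 6c8c, e342, e679} — 4.
Only in e2b6's history (behind): {e2b6} — 1.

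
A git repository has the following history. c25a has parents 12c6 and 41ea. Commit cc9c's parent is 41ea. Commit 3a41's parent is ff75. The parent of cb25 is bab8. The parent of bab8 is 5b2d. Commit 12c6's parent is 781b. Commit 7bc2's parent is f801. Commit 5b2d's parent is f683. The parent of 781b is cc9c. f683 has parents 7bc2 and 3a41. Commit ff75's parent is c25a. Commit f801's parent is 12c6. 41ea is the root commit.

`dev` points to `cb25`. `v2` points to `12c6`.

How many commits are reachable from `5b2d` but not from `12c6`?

7

Reachable from 5b2d: {12c6, 3a41, 41ea, 5b2d, 781b, 7bc2, c25a, cc9c, f683, f801, ff75}.
Reachable from 12c6: {12c6, 41ea, 781b, cc9c}.
In 5b2d's history but not 12c6's: {3a41, 5b2d, 7bc2, c25a, f683, f801, ff75} — 7 commits.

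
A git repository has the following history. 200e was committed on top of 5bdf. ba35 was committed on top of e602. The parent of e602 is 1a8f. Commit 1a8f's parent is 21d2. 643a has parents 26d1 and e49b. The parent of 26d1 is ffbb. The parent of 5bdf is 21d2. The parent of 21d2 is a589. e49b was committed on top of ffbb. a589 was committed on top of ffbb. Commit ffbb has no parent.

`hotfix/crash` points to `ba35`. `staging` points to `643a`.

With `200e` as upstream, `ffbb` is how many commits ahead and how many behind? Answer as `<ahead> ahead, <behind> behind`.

Reachable from ffbb: {ffbb}.
Reachable from 200e: {200e, 21d2, 5bdf, a589, ffbb}.
Only in ffbb's history (ahead): {} — 0.
Only in 200e's history (behind): {200e, 21d2, 5bdf, a589} — 4.

0 ahead, 4 behind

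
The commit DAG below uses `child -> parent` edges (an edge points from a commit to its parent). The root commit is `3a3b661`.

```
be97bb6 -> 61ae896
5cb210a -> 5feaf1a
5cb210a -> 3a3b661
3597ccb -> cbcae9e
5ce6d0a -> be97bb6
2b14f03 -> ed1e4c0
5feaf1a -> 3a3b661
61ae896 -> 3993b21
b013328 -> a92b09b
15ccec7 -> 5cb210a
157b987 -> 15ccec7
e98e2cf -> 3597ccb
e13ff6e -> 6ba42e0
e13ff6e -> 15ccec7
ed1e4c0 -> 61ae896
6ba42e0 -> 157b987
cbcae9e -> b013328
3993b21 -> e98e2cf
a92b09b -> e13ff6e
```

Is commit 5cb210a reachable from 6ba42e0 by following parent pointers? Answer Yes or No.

Yes

Ancestors of 6ba42e0 (commits reachable by following parents): {157b987, 15ccec7, 3a3b661, 5cb210a, 5feaf1a, 6ba42e0}.
5cb210a is in that set, so it is an ancestor of 6ba42e0.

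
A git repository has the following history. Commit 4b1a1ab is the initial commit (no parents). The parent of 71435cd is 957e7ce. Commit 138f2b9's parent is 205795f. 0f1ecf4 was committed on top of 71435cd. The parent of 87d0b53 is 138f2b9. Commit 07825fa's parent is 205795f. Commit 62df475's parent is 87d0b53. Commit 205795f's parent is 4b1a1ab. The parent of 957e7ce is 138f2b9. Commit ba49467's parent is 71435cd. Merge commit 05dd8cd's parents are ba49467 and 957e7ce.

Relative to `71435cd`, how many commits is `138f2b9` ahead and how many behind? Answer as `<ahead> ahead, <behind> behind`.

Reachable from 138f2b9: {138f2b9, 205795f, 4b1a1ab}.
Reachable from 71435cd: {138f2b9, 205795f, 4b1a1ab, 71435cd, 957e7ce}.
Only in 138f2b9's history (ahead): {} — 0.
Only in 71435cd's history (behind): {71435cd, 957e7ce} — 2.

0 ahead, 2 behind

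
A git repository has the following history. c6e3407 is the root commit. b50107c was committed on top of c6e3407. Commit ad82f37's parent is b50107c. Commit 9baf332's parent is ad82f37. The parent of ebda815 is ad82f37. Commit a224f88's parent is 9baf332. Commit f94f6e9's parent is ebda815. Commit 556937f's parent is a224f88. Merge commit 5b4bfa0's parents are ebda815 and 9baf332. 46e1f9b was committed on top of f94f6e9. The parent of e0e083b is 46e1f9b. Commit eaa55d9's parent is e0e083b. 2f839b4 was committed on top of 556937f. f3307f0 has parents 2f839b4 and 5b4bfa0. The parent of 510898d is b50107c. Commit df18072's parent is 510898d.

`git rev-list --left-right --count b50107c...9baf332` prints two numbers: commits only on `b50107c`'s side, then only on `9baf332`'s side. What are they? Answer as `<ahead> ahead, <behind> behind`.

0 ahead, 2 behind

Reachable from b50107c: {b50107c, c6e3407}.
Reachable from 9baf332: {9baf332, ad82f37, b50107c, c6e3407}.
Only in b50107c's history (ahead): {} — 0.
Only in 9baf332's history (behind): {9baf332, ad82f37} — 2.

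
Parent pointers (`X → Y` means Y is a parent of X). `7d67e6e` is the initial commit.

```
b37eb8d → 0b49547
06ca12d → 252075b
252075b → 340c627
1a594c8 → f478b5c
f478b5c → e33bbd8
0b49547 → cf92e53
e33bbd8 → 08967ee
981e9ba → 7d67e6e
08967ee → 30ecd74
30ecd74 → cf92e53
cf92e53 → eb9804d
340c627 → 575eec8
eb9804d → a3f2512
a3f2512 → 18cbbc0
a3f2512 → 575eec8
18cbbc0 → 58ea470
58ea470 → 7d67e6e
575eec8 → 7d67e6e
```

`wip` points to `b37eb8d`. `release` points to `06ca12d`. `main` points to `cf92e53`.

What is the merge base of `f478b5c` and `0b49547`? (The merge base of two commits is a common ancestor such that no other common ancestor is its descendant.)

Ancestors of f478b5c: {08967ee, 18cbbc0, 30ecd74, 575eec8, 58ea470, 7d67e6e, a3f2512, cf92e53, e33bbd8, eb9804d, f478b5c}.
Ancestors of 0b49547: {0b49547, 18cbbc0, 575eec8, 58ea470, 7d67e6e, a3f2512, cf92e53, eb9804d}.
Common ancestors: {18cbbc0, 575eec8, 58ea470, 7d67e6e, a3f2512, cf92e53, eb9804d}.
Among these, cf92e53 is not an ancestor of any other common ancestor — it is the merge base.

cf92e53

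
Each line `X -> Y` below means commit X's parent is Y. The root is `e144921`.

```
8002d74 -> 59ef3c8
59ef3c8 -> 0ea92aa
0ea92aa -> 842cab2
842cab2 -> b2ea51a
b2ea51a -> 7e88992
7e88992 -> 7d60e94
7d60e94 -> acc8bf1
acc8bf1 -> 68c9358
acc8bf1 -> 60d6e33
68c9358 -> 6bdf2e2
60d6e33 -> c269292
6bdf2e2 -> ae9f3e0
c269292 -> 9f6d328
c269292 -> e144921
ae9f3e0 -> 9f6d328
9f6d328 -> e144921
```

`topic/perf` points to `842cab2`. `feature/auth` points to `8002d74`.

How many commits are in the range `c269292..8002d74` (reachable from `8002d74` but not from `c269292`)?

Reachable from 8002d74: {0ea92aa, 59ef3c8, 60d6e33, 68c9358, 6bdf2e2, 7d60e94, 7e88992, 8002d74, 842cab2, 9f6d328, acc8bf1, ae9f3e0, b2ea51a, c269292, e144921}.
Reachable from c269292: {9f6d328, c269292, e144921}.
In 8002d74's history but not c269292's: {0ea92aa, 59ef3c8, 60d6e33, 68c9358, 6bdf2e2, 7d60e94, 7e88992, 8002d74, 842cab2, acc8bf1, ae9f3e0, b2ea51a} — 12 commits.

12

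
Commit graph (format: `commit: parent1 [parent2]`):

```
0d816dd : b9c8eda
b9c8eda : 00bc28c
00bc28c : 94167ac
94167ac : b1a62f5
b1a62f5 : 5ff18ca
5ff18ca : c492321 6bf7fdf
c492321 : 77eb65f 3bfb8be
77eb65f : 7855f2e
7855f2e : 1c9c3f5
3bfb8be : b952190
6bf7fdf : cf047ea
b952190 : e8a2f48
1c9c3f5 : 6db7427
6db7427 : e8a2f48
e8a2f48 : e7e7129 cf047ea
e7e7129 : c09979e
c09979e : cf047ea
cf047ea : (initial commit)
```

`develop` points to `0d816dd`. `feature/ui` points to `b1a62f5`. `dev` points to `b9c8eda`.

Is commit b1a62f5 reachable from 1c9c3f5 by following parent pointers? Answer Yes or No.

Ancestors of 1c9c3f5: {1c9c3f5, 6db7427, c09979e, cf047ea, e7e7129, e8a2f48}.
b1a62f5 is not in that set, so it is not an ancestor of 1c9c3f5.

No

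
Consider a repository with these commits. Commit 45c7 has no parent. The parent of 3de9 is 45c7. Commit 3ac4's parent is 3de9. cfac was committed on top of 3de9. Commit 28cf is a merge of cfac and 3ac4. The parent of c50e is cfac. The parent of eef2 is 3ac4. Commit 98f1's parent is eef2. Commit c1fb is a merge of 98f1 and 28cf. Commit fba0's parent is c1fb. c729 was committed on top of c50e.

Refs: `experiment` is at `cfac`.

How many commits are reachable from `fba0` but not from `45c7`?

8

Reachable from fba0: {28cf, 3ac4, 3de9, 45c7, 98f1, c1fb, cfac, eef2, fba0}.
Reachable from 45c7: {45c7}.
In fba0's history but not 45c7's: {28cf, 3ac4, 3de9, 98f1, c1fb, cfac, eef2, fba0} — 8 commits.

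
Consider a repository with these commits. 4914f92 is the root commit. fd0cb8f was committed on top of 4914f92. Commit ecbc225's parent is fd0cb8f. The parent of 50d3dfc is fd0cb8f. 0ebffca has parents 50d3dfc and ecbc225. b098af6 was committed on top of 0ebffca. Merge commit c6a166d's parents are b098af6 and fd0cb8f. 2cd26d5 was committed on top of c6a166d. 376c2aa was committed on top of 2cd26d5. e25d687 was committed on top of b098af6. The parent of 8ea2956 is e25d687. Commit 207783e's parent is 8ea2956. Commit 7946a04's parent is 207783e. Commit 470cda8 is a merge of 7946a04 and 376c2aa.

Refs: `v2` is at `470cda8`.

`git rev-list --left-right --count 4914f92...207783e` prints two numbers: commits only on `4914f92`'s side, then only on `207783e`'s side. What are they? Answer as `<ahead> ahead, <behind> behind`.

Reachable from 4914f92: {4914f92}.
Reachable from 207783e: {0ebffca, 207783e, 4914f92, 50d3dfc, 8ea2956, b098af6, e25d687, ecbc225, fd0cb8f}.
Only in 4914f92's history (ahead): {} — 0.
Only in 207783e's history (behind): {0ebffca, 207783e, 50d3dfc, 8ea2956, b098af6, e25d687, ecbc225, fd0cb8f} — 8.

0 ahead, 8 behind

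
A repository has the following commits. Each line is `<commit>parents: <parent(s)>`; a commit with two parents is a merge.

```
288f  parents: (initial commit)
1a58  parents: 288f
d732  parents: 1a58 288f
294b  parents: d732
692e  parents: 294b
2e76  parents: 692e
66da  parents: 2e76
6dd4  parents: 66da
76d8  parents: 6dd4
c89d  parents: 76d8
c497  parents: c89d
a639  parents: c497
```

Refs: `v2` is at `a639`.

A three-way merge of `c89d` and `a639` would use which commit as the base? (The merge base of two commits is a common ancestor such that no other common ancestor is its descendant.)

Ancestors of c89d: {1a58, 288f, 294b, 2e76, 66da, 692e, 6dd4, 76d8, c89d, d732}.
Ancestors of a639: {1a58, 288f, 294b, 2e76, 66da, 692e, 6dd4, 76d8, a639, c497, c89d, d732}.
Common ancestors: {1a58, 288f, 294b, 2e76, 66da, 692e, 6dd4, 76d8, c89d, d732}.
Among these, c89d is not an ancestor of any other common ancestor — it is the merge base.

c89d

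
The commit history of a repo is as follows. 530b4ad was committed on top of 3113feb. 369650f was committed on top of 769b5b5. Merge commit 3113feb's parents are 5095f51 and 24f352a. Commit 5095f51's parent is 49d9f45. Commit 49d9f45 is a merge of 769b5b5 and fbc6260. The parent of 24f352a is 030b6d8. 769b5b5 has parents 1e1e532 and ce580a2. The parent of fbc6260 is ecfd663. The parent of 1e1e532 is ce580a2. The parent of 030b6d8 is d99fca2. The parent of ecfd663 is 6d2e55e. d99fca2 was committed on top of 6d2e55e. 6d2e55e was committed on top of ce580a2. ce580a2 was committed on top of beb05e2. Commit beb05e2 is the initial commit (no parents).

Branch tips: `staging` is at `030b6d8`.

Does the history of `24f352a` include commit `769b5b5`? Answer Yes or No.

Ancestors of 24f352a: {030b6d8, 24f352a, 6d2e55e, beb05e2, ce580a2, d99fca2}.
769b5b5 is not in that set, so it is not an ancestor of 24f352a.

No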